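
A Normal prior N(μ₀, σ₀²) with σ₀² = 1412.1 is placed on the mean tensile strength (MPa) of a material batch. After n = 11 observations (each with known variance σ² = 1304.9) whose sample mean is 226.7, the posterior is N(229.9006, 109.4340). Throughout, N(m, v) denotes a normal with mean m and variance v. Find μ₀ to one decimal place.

μ₀ = 268.0

With known observation variance, the Normal–Normal posterior has precision τ_n = τ₀ + n/σ² and mean μ_n = (τ₀μ₀ + (n/σ²)x̄)/τ_n.
Here τ₀ = 1/1412.1 = 0.000708 and τ_data = 11/1304.9 = 0.008430, so τ_n = 0.009138.
Rearranging for μ₀: μ₀ = (μ_n·τ_n − τ_data·x̄)/τ₀ = (229.9006·0.009138 − 0.008430·226.7) / 0.000708 = 0.189751/0.000708 ≈ 268.0.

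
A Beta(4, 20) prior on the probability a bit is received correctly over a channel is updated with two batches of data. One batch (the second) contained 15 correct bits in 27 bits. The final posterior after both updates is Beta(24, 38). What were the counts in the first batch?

Because Beta–binomial updating is additive in the counts, the combined data contributed (α_post−α_prior, β_post−β_prior) successes and failures.
Total across both batches: 24−4=20 correct bits, 38−20=18 errors.
Subtract the second batch: 20−15=5 correct bits and 18−12=6 errors.

5 correct bits and 6 errors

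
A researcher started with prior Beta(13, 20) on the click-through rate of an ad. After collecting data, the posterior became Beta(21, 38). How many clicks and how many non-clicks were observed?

8 clicks and 18 non-clicks

A Beta(a, b) prior with s successes and f failures in binomial data gives a Beta(a+s, b+f) posterior.
So s = 21 − 13 = 8 and f = 38 − 20 = 18.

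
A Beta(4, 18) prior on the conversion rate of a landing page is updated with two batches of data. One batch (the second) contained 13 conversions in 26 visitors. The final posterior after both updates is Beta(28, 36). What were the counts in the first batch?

Sequential conjugate updates are equivalent to a single update on the pooled data, so total successes = posterior α − prior α and total failures = posterior β − prior β.
Total across both batches: 28−4=24 conversions, 36−18=18 bounces.
Subtract the second batch: 24−13=11 conversions and 18−13=5 bounces.

11 conversions and 5 bounces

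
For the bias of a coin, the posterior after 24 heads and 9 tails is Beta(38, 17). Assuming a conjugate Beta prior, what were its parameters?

Under Beta–binomial conjugacy the posterior parameters are (α+s, β+f).
So α = 38 − 24 = 14 and β = 17 − 9 = 8.

Beta(14, 8)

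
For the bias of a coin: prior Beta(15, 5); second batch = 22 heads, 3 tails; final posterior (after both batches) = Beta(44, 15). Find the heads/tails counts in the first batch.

Because Beta–binomial updating is additive in the counts, the combined data contributed (α_post−α_prior, β_post−β_prior) successes and failures.
Total across both batches: 44−15=29 heads, 15−5=10 tails.
Subtract the second batch: 29−22=7 heads and 10−3=7 tails.

7 heads and 7 tails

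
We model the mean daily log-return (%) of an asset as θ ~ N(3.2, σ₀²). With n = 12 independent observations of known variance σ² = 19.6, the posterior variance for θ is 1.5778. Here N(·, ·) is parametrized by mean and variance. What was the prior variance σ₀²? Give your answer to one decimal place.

σ₀² = 46.4

Posterior precision equals prior precision plus data precision: 1/σ_n² = 1/σ₀² + n/σ².
So 1/σ₀² = 1/1.5778 − 12/19.6 = 0.633794 − 0.612245 = 0.021549.
Hence σ₀² = 1/0.021549 ≈ 46.4.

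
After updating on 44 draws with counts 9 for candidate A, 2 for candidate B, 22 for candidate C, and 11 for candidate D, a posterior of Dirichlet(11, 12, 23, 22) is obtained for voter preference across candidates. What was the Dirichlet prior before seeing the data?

For a Dirichlet(α) prior with multinomial counts c, the posterior is Dirichlet(α + c) componentwise.
Subtract each count from the matching posterior parameter: 11−9=2, 12−2=10, 23−22=1, 22−11=11.

Dirichlet(2, 10, 1, 11)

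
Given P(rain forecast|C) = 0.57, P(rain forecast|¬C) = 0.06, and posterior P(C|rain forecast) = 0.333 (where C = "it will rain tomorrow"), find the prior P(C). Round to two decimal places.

In odds form, posterior odds = prior odds × likelihood ratio, so prior odds = posterior odds ÷ LR.
Posterior odds = 0.333/(1−0.333) = 0.4993. LR = 0.57/0.06 = 9.5000.
Prior odds = 0.4993/9.5000 = 0.0526, so P(C) = 0.0526/(1+0.0526) ≈ 0.05.

P(C) = 0.05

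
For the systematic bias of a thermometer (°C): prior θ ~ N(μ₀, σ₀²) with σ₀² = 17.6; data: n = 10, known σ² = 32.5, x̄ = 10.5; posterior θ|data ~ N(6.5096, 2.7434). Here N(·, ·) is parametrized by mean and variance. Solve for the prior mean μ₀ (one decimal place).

The posterior mean is a precision-weighted average: μ_n = (τ₀μ₀ + τ_data·x̄)/(τ₀+τ_data), with τ₀=1/σ₀² and τ_data=n/σ².
Here τ₀ = 1/17.6 = 0.056818 and τ_data = 10/32.5 = 0.307692, so τ_n = 0.364510.
Rearranging for μ₀: μ₀ = (μ_n·τ_n − τ_data·x̄)/τ₀ = (6.5096·0.364510 − 0.307692·10.5) / 0.056818 = -0.857952/0.056818 ≈ -15.1.

μ₀ = -15.1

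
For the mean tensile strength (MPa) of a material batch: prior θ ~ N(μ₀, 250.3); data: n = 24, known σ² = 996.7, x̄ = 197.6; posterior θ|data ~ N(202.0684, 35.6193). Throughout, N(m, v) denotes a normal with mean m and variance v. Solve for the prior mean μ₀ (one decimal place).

μ₀ = 229.0

With known observation variance, the Normal–Normal posterior has precision τ_n = τ₀ + n/σ² and mean μ_n = (τ₀μ₀ + (n/σ²)x̄)/τ_n.
Here τ₀ = 1/250.3 = 0.003995 and τ_data = 24/996.7 = 0.024079, so τ_n = 0.028074.
Rearranging for μ₀: μ₀ = (μ_n·τ_n − τ_data·x̄)/τ₀ = (202.0684·0.028074 − 0.024079·197.6) / 0.003995 = 0.914858/0.003995 ≈ 229.0.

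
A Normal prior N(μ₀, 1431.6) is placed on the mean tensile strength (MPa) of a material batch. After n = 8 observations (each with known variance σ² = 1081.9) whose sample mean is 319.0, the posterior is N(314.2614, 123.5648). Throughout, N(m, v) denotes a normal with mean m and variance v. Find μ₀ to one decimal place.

The posterior mean is a precision-weighted average: μ_n = (τ₀μ₀ + τ_data·x̄)/(τ₀+τ_data), with τ₀=1/σ₀² and τ_data=n/σ².
Here τ₀ = 1/1431.6 = 0.000699 and τ_data = 8/1081.9 = 0.007394, so τ_n = 0.008093.
Rearranging for μ₀: μ₀ = (μ_n·τ_n − τ_data·x̄)/τ₀ = (314.2614·0.008093 − 0.007394·319.0) / 0.000699 = 0.184632/0.000699 ≈ 264.1.

μ₀ = 264.1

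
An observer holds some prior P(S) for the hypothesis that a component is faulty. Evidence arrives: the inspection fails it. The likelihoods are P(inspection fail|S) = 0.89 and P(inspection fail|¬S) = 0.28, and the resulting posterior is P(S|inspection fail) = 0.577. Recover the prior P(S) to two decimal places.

P(S) = 0.30

In odds form, posterior odds = prior odds × likelihood ratio, so prior odds = posterior odds ÷ LR.
Posterior odds = 0.577/(1−0.577) = 1.3641. LR = 0.89/0.28 = 3.1786.
Prior odds = 1.3641/3.1786 = 0.4292, so P(S) = 0.4292/(1+0.4292) ≈ 0.30.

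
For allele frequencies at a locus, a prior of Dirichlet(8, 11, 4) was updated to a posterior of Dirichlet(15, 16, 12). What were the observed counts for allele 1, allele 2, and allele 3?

counts (7, 5, 8)

For a Dirichlet(α) prior with multinomial counts c, the posterior is Dirichlet(α + c) componentwise.
Counts are posterior − prior componentwise: 15−8=7, 16−11=5, 12−4=8.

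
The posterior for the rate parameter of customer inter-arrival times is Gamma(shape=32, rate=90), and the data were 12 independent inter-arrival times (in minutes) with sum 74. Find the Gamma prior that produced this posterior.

For an exponential likelihood with a Gamma(α, β) prior on the rate, n observations with total T give posterior Gamma(α+n, β+T).
So α = 32 − 12 = 20 and β = 90 − 74 = 16.

Gamma(shape=20, rate=16)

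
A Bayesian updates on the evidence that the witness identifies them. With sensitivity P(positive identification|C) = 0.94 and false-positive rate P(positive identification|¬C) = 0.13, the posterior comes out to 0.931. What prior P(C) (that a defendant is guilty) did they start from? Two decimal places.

P(C) = 0.65

In odds form, posterior odds = prior odds × likelihood ratio, so prior odds = posterior odds ÷ LR.
Posterior odds = 0.931/(1−0.931) = 13.4928. LR = 0.94/0.13 = 7.2308.
Prior odds = 13.4928/7.2308 = 1.8660, so P(C) = 1.8660/(1+1.8660) ≈ 0.65.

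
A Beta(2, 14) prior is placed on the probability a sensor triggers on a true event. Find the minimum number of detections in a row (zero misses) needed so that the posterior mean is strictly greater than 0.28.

After k detections and 0 misses the posterior is Beta(2+k, 14), with mean (2+k)/(2+14+k).
Set (2+k)/(16+k) > 0.28 and solve: k > (0.28·16 − 2)/(1 − 0.28) = 3.444.
The smallest integer exceeding 3.444 is 4.

k = 4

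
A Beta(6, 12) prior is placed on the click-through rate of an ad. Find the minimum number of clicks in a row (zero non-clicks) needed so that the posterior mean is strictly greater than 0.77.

After k clicks and 0 non-clicks the posterior is Beta(6+k, 12), with mean (6+k)/(6+12+k).
Set (6+k)/(18+k) > 0.77 and solve: k > (0.77·18 − 6)/(1 − 0.77) = 34.174.
The smallest integer exceeding 34.174 is 35, and checking k=35: (41)/(53) = 0.7736 > 0.77.

k = 35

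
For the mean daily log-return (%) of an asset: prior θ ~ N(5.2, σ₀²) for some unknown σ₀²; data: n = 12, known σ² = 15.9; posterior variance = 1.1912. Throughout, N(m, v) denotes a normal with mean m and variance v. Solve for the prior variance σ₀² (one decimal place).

σ₀² = 11.8

Posterior precision equals prior precision plus data precision: 1/σ_n² = 1/σ₀² + n/σ².
So 1/σ₀² = 1/1.1912 − 12/15.9 = 0.839490 − 0.754717 = 0.084773.
Hence σ₀² = 1/0.084773 ≈ 11.8.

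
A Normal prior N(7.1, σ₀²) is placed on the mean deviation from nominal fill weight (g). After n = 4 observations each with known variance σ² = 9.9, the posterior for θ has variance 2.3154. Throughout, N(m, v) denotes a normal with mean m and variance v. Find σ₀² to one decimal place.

Posterior precision equals prior precision plus data precision: 1/σ_n² = 1/σ₀² + n/σ².
So 1/σ₀² = 1/2.3154 − 4/9.9 = 0.431891 − 0.404040 = 0.027851.
Hence σ₀² = 1/0.027851 ≈ 35.9.

σ₀² = 35.9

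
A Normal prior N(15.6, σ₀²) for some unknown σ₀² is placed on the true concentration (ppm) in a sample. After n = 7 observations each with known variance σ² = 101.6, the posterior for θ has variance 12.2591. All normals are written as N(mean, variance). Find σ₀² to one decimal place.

Posterior precision equals prior precision plus data precision: 1/σ_n² = 1/σ₀² + n/σ².
So 1/σ₀² = 1/12.2591 − 7/101.6 = 0.081572 − 0.068898 = 0.012674.
Hence σ₀² = 1/0.012674 ≈ 78.9.

σ₀² = 78.9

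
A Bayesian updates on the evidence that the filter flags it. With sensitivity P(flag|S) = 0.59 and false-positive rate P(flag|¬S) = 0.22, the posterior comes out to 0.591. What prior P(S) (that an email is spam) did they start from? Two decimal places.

P(S) = 0.35

Bayes' rule in odds form gives O(S|E) = O(S)·[P(E|S)/P(E|¬S)], hence O(S) = O(S|E)/LR.
Posterior odds = 0.591/(1−0.591) = 1.4450. LR = 0.59/0.22 = 2.6818.
Prior odds = 1.4450/2.6818 = 0.5388, so P(S) = 0.5388/(1+0.5388) ≈ 0.35.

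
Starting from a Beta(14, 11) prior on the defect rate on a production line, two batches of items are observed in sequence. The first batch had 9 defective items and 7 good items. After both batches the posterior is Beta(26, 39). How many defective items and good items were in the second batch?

Because Beta–binomial updating is additive in the counts, the combined data contributed (α_post−α_prior, β_post−β_prior) successes and failures.
Total across both batches: 26−14=12 defective items, 39−11=28 good items.
Subtract the first batch: 12−9=3 defective items and 28−7=21 good items.

3 defective items and 21 good items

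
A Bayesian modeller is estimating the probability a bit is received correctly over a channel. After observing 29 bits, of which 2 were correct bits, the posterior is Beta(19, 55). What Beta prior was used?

Beta(17, 28)

Beta is conjugate to the binomial likelihood: posterior = Beta(α+s, β+f).
Subtract the data counts: 19−2=17, 55−27=28.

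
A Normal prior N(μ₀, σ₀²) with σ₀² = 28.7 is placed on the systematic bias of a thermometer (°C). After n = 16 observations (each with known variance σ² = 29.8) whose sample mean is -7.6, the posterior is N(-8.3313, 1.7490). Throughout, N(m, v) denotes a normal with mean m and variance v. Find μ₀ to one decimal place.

The posterior mean is a precision-weighted average: μ_n = (τ₀μ₀ + τ_data·x̄)/(τ₀+τ_data), with τ₀=1/σ₀² and τ_data=n/σ².
Here τ₀ = 1/28.7 = 0.034843 and τ_data = 16/29.8 = 0.536913, so τ_n = 0.571756.
Rearranging for μ₀: μ₀ = (μ_n·τ_n − τ_data·x̄)/τ₀ = (-8.3313·0.571756 − 0.536913·-7.6) / 0.034843 = -0.682932/0.034843 ≈ -19.6.

μ₀ = -19.6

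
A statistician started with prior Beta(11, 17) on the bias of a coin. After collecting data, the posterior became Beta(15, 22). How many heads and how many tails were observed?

4 heads and 5 tails

Beta is conjugate to the binomial likelihood: posterior = Beta(α+s, β+f).
So s = 15 − 11 = 4 and f = 22 − 17 = 5.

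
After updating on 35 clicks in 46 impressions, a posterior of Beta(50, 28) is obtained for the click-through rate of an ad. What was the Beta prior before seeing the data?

Under Beta–binomial conjugacy the posterior parameters are (α+s, β+f).
So α = 50 − 35 = 15 and β = 28 − 11 = 17.

Beta(15, 17)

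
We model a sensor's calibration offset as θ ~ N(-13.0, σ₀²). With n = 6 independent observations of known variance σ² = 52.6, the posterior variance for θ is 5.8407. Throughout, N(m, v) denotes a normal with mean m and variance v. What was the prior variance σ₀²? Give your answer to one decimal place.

σ₀² = 17.5

Posterior precision equals prior precision plus data precision: 1/σ_n² = 1/σ₀² + n/σ².
So 1/σ₀² = 1/5.8407 − 6/52.6 = 0.171212 − 0.114068 = 0.057144.
Hence σ₀² = 1/0.057144 ≈ 17.5.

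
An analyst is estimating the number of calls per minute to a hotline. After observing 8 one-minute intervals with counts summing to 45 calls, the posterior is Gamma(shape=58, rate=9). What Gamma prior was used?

Gamma(shape=13, rate=1)

Gamma–Poisson conjugacy: posterior shape = α + Σxᵢ, posterior rate = β + n.
So α = 58 − 45 = 13 and β = 9 − 8 = 1.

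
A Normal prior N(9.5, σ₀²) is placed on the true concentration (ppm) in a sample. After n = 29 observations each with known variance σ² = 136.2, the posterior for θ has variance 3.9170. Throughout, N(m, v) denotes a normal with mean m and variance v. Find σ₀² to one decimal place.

σ₀² = 23.6

For the Normal–Normal model with known σ², precisions add: τ_n = τ₀ + n/σ².
So 1/σ₀² = 1/3.9170 − 29/136.2 = 0.255297 − 0.212922 = 0.042375.
Hence σ₀² = 1/0.042375 ≈ 23.6.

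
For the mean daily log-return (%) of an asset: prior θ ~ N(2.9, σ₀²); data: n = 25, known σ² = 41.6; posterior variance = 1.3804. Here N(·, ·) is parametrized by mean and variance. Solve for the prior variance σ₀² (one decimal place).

Posterior precision equals prior precision plus data precision: 1/σ_n² = 1/σ₀² + n/σ².
So 1/σ₀² = 1/1.3804 − 25/41.6 = 0.724428 − 0.600962 = 0.123466.
Hence σ₀² = 1/0.123466 ≈ 8.1.

σ₀² = 8.1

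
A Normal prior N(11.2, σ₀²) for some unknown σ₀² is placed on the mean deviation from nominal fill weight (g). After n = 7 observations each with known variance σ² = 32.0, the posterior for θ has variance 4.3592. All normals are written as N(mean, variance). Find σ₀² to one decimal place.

Posterior precision equals prior precision plus data precision: 1/σ_n² = 1/σ₀² + n/σ².
So 1/σ₀² = 1/4.3592 − 7/32.0 = 0.229400 − 0.218750 = 0.010650.
Hence σ₀² = 1/0.010650 ≈ 93.9.

σ₀² = 93.9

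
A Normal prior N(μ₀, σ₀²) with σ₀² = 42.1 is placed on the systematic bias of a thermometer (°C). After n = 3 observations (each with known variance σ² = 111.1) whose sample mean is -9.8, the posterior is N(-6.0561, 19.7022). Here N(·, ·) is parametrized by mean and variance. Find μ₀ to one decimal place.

μ₀ = -1.8

With known observation variance, the Normal–Normal posterior has precision τ_n = τ₀ + n/σ² and mean μ_n = (τ₀μ₀ + (n/σ²)x̄)/τ_n.
Here τ₀ = 1/42.1 = 0.023753 and τ_data = 3/111.1 = 0.027003, so τ_n = 0.050756.
Rearranging for μ₀: μ₀ = (μ_n·τ_n − τ_data·x̄)/τ₀ = (-6.0561·0.050756 − 0.027003·-9.8) / 0.023753 = -0.042754/0.023753 ≈ -1.8.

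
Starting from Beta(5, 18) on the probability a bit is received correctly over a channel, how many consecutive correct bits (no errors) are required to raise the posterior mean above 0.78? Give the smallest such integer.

After k correct bits and 0 errors the posterior is Beta(5+k, 18), with mean (5+k)/(5+18+k).
Set (5+k)/(23+k) > 0.78 and solve: k > (0.78·23 − 5)/(1 − 0.78) = 58.818.
The smallest integer exceeding 58.818 is 59.

k = 59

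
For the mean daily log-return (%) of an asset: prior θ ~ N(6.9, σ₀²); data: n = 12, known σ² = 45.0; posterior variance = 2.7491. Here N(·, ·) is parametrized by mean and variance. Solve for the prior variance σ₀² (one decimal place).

Posterior precision equals prior precision plus data precision: 1/σ_n² = 1/σ₀² + n/σ².
So 1/σ₀² = 1/2.7491 − 12/45.0 = 0.363755 − 0.266667 = 0.097088.
Hence σ₀² = 1/0.097088 ≈ 10.3.

σ₀² = 10.3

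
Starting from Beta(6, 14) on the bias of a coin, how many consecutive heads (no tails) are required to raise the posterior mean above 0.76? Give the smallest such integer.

After k heads and 0 tails the posterior is Beta(6+k, 14), with mean (6+k)/(6+14+k).
Set (6+k)/(20+k) > 0.76 and solve: k > (0.76·20 − 6)/(1 − 0.76) = 38.333.
The smallest integer exceeding 38.333 is 39.

k = 39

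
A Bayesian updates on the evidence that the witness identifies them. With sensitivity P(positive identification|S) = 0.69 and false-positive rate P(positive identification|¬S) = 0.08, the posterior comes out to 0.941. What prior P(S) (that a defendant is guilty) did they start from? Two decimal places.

Bayes' rule in odds form gives O(S|E) = O(S)·[P(E|S)/P(E|¬S)], hence O(S) = O(S|E)/LR.
Posterior odds = 0.941/(1−0.941) = 15.9492. LR = 0.69/0.08 = 8.6250.
Prior odds = 15.9492/8.6250 = 1.8492, so P(S) = 1.8492/(1+1.8492) ≈ 0.65.

P(S) = 0.65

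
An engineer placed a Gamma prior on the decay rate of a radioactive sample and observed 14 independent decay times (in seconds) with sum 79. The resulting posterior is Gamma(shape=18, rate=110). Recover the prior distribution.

Gamma(shape=4, rate=31)

Gamma–exponential conjugacy: posterior shape = α + n, posterior rate = β + Σtᵢ.
So α = 18 − 14 = 4 and β = 110 − 79 = 31.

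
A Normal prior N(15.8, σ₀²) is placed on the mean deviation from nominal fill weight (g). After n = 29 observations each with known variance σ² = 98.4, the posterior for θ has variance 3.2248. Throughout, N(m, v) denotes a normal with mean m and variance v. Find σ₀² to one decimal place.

σ₀² = 65.0

For the Normal–Normal model with known σ², precisions add: τ_n = τ₀ + n/σ².
So 1/σ₀² = 1/3.2248 − 29/98.4 = 0.310097 − 0.294715 = 0.015382.
Hence σ₀² = 1/0.015382 ≈ 65.0.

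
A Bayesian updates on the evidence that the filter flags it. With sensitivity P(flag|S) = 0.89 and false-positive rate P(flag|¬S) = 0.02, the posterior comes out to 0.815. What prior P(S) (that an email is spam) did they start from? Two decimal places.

Bayes' rule in odds form gives O(S|E) = O(S)·[P(E|S)/P(E|¬S)], hence O(S) = O(S|E)/LR.
Posterior odds = 0.815/(1−0.815) = 4.4054. LR = 0.89/0.02 = 44.5000.
Prior odds = 4.4054/44.5000 = 0.0990, so P(S) = 0.0990/(1+0.0990) ≈ 0.09.

P(S) = 0.09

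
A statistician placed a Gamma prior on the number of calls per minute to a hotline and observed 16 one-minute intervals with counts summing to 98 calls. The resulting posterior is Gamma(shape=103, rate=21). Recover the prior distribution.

Gamma(shape=5, rate=5)

A Gamma(α, β) prior (rate parametrization) on a Poisson rate with n observations summing to S gives posterior Gamma(α+S, β+n).
So α = 103 − 98 = 5 and β = 21 − 16 = 5.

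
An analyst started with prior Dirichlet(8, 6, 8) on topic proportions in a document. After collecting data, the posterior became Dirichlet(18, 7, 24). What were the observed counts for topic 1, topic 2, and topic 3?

For a Dirichlet(α) prior with multinomial counts c, the posterior is Dirichlet(α + c) componentwise.
Counts are posterior − prior componentwise: 18−8=10, 7−6=1, 24−8=16.

counts (10, 1, 16)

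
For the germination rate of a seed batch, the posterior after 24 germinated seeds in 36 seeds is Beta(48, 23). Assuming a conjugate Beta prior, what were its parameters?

Beta(24, 11)

A Beta(α, β) prior with s successes and f failures in binomial data gives a Beta(α+s, β+f) posterior.
Subtract the data counts: 48−24=24, 23−12=11.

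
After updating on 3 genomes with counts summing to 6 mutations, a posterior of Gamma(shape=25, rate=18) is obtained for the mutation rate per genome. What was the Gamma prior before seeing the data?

Gamma(shape=19, rate=15)

A Gamma(α, β) prior (rate parametrization) on a Poisson rate with n observations summing to S gives posterior Gamma(α+S, β+n).
So α = 25 − 6 = 19 and β = 18 − 3 = 15.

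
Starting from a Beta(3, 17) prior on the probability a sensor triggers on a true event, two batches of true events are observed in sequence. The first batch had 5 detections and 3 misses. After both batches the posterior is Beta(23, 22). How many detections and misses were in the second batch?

Sequential conjugate updates are equivalent to a single update on the pooled data, so total successes = posterior α − prior α and total failures = posterior β − prior β.
Total across both batches: 23−3=20 detections, 22−17=5 misses.
Subtract the first batch: 20−5=15 detections and 5−3=2 misses.

15 detections and 2 misses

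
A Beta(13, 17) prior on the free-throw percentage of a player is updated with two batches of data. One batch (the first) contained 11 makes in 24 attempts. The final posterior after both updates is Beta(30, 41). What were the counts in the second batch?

6 makes and 11 misses

Because Beta–binomial updating is additive in the counts, the combined data contributed (α_post−α_prior, β_post−β_prior) successes and failures.
Total across both batches: 30−13=17 makes, 41−17=24 misses.
Subtract the first batch: 17−11=6 makes and 24−13=11 misses.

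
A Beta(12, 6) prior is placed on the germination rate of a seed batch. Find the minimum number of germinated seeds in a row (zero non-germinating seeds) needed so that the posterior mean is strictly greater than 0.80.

After k germinated seeds and 0 non-germinating seeds the posterior is Beta(12+k, 6), with mean (12+k)/(12+6+k).
Set (12+k)/(18+k) > 0.80 and solve: k > (0.80·18 − 12)/(1 − 0.80) = 12.000.
The smallest integer exceeding 12.000 is 13, and checking k=13: (25)/(31) = 0.8065 > 0.80.

k = 13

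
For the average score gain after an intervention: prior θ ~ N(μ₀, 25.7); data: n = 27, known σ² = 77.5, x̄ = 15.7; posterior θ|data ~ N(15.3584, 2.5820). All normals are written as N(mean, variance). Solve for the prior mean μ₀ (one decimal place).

The posterior mean is a precision-weighted average: μ_n = (τ₀μ₀ + τ_data·x̄)/(τ₀+τ_data), with τ₀=1/σ₀² and τ_data=n/σ².
Here τ₀ = 1/25.7 = 0.038911 and τ_data = 27/77.5 = 0.348387, so τ_n = 0.387298.
Rearranging for μ₀: μ₀ = (μ_n·τ_n − τ_data·x̄)/τ₀ = (15.3584·0.387298 − 0.348387·15.7) / 0.038911 = 0.478602/0.038911 ≈ 12.3.

μ₀ = 12.3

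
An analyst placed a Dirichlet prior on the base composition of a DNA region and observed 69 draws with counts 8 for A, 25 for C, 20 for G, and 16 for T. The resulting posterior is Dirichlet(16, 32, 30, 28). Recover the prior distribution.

Dirichlet(8, 7, 10, 12)

For a Dirichlet(α) prior with multinomial counts c, the posterior is Dirichlet(α + c) componentwise.
Subtract each count from the matching posterior parameter: 16−8=8, 32−25=7, 30−20=10, 28−16=12.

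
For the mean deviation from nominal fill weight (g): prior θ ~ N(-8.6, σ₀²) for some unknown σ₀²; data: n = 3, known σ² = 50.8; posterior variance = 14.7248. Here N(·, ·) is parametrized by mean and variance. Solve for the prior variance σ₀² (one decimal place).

For the Normal–Normal model with known σ², precisions add: τ_n = τ₀ + n/σ².
So 1/σ₀² = 1/14.7248 − 3/50.8 = 0.067913 − 0.059055 = 0.008858.
Hence σ₀² = 1/0.008858 ≈ 112.9.

σ₀² = 112.9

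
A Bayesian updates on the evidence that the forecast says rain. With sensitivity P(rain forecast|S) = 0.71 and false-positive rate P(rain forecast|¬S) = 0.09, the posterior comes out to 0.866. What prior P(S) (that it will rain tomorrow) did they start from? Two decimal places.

Bayes' rule in odds form gives O(S|E) = O(S)·[P(E|S)/P(E|¬S)], hence O(S) = O(S|E)/LR.
Posterior odds = 0.866/(1−0.866) = 6.4627. LR = 0.71/0.09 = 7.8889.
Prior odds = 6.4627/7.8889 = 0.8192, so P(S) = 0.8192/(1+0.8192) ≈ 0.45.

P(S) = 0.45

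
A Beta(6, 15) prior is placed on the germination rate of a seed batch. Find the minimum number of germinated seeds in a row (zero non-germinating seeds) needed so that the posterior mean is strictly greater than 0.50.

k = 10

After k germinated seeds and 0 non-germinating seeds the posterior is Beta(6+k, 15), with mean (6+k)/(6+15+k).
Set (6+k)/(21+k) > 0.50 and solve: k > (0.50·21 − 6)/(1 − 0.50) = 9.000.
The smallest integer exceeding 9.000 is 10.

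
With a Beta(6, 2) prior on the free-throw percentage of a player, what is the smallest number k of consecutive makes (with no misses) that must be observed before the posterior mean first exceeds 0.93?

k = 21

After k makes and 0 misses the posterior is Beta(6+k, 2), with mean (6+k)/(6+2+k).
Set (6+k)/(8+k) > 0.93 and solve: k > (0.93·8 − 6)/(1 − 0.93) = 20.571.
The smallest integer exceeding 20.571 is 21.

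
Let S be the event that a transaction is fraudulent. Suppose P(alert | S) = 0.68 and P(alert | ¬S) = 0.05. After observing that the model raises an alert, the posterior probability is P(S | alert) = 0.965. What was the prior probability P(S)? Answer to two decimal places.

Bayes' rule in odds form gives O(S|E) = O(S)·[P(E|S)/P(E|¬S)], hence O(S) = O(S|E)/LR.
Posterior odds = 0.965/(1−0.965) = 27.5714. LR = 0.68/0.05 = 13.6000.
Prior odds = 27.5714/13.6000 = 2.0273, so P(S) = 2.0273/(1+2.0273) ≈ 0.67.

P(S) = 0.67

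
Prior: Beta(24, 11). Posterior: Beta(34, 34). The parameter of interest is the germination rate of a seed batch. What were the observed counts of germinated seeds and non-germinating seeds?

10 germinated seeds and 23 non-germinating seeds

A Beta(α, β) prior with s successes and f failures in binomial data gives a Beta(α+s, β+f) posterior.
So s = 34 − 24 = 10 and f = 34 − 11 = 23.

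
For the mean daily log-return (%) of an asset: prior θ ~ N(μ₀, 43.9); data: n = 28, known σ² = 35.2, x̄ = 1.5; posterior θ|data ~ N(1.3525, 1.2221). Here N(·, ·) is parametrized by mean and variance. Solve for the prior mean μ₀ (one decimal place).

μ₀ = -3.8

The posterior mean is a precision-weighted average: μ_n = (τ₀μ₀ + τ_data·x̄)/(τ₀+τ_data), with τ₀=1/σ₀² and τ_data=n/σ².
Here τ₀ = 1/43.9 = 0.022779 and τ_data = 28/35.2 = 0.795455, so τ_n = 0.818234.
Rearranging for μ₀: μ₀ = (μ_n·τ_n − τ_data·x̄)/τ₀ = (1.3525·0.818234 − 0.795455·1.5) / 0.022779 = -0.086521/0.022779 ≈ -3.8.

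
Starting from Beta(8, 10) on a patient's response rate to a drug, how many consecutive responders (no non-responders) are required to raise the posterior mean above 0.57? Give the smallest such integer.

After k responders and 0 non-responders the posterior is Beta(8+k, 10), with mean (8+k)/(8+10+k).
Set (8+k)/(18+k) > 0.57 and solve: k > (0.57·18 − 8)/(1 − 0.57) = 5.256.
The smallest integer exceeding 5.256 is 6, and checking k=6: (14)/(24) = 0.5833 > 0.57.

k = 6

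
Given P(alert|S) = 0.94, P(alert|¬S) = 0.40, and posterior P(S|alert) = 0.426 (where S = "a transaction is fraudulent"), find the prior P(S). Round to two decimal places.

P(S) = 0.24

In odds form, posterior odds = prior odds × likelihood ratio, so prior odds = posterior odds ÷ LR.
Posterior odds = 0.426/(1−0.426) = 0.7422. LR = 0.94/0.40 = 2.3500.
Prior odds = 0.7422/2.3500 = 0.3158, so P(S) = 0.3158/(1+0.3158) ≈ 0.24.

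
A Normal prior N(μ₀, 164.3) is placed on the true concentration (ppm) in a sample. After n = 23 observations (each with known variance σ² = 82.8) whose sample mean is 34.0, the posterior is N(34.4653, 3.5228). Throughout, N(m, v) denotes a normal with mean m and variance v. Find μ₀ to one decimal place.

The posterior mean is a precision-weighted average: μ_n = (τ₀μ₀ + τ_data·x̄)/(τ₀+τ_data), with τ₀=1/σ₀² and τ_data=n/σ².
Here τ₀ = 1/164.3 = 0.006086 and τ_data = 23/82.8 = 0.277778, so τ_n = 0.283864.
Rearranging for μ₀: μ₀ = (μ_n·τ_n − τ_data·x̄)/τ₀ = (34.4653·0.283864 − 0.277778·34.0) / 0.006086 = 0.339006/0.006086 ≈ 55.7.

μ₀ = 55.7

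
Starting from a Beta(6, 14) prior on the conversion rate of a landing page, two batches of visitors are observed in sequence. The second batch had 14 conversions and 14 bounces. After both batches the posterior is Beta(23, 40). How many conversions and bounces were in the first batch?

Because Beta–binomial updating is additive in the counts, the combined data contributed (α_post−α_prior, β_post−β_prior) successes and failures.
Total across both batches: 23−6=17 conversions, 40−14=26 bounces.
Subtract the second batch: 17−14=3 conversions and 26−14=12 bounces.

3 conversions and 12 bounces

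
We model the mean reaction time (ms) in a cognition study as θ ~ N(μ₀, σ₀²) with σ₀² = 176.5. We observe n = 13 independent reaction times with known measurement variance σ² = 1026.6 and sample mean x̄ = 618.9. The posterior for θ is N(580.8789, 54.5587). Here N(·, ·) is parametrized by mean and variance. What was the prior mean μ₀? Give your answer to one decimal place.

The posterior mean is a precision-weighted average: μ_n = (τ₀μ₀ + τ_data·x̄)/(τ₀+τ_data), with τ₀=1/σ₀² and τ_data=n/σ².
Here τ₀ = 1/176.5 = 0.005666 and τ_data = 13/1026.6 = 0.012663, so τ_n = 0.018329.
Rearranging for μ₀: μ₀ = (μ_n·τ_n − τ_data·x̄)/τ₀ = (580.8789·0.018329 − 0.012663·618.9) / 0.005666 = 2.809799/0.005666 ≈ 495.9.

μ₀ = 495.9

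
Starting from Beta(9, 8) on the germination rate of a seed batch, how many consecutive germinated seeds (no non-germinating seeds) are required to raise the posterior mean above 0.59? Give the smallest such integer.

k = 3

After k germinated seeds and 0 non-germinating seeds the posterior is Beta(9+k, 8), with mean (9+k)/(9+8+k).
Set (9+k)/(17+k) > 0.59 and solve: k > (0.59·17 − 9)/(1 − 0.59) = 2.512.
The smallest integer exceeding 2.512 is 3, and checking k=3: (12)/(20) = 0.6000 > 0.59.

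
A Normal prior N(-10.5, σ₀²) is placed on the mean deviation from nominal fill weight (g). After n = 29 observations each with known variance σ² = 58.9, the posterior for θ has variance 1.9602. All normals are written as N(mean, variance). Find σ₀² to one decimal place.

Posterior precision equals prior precision plus data precision: 1/σ_n² = 1/σ₀² + n/σ².
So 1/σ₀² = 1/1.9602 − 29/58.9 = 0.510152 − 0.492360 = 0.017792.
Hence σ₀² = 1/0.017792 ≈ 56.2.

σ₀² = 56.2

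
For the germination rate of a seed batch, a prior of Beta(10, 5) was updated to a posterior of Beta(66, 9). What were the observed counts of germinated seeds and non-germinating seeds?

Beta is conjugate to the binomial likelihood: posterior = Beta(a+s, b+f).
Match parameters: s=66−10=56, f=9−5=4.

56 germinated seeds and 4 non-germinating seeds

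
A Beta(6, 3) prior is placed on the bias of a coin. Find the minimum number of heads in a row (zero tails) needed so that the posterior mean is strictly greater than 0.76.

After k heads and 0 tails the posterior is Beta(6+k, 3), with mean (6+k)/(6+3+k).
Set (6+k)/(9+k) > 0.76 and solve: k > (0.76·9 − 6)/(1 − 0.76) = 3.500.
The smallest integer exceeding 3.500 is 4, and checking k=4: (10)/(13) = 0.7692 > 0.76.

k = 4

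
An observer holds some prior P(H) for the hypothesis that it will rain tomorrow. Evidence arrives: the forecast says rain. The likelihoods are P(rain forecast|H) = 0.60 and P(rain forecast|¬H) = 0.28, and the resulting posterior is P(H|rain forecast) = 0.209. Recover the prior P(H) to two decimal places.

In odds form, posterior odds = prior odds × likelihood ratio, so prior odds = posterior odds ÷ LR.
Posterior odds = 0.209/(1−0.209) = 0.2642. LR = 0.60/0.28 = 2.1429.
Prior odds = 0.2642/2.1429 = 0.1233, so P(H) = 0.1233/(1+0.1233) ≈ 0.11.

P(H) = 0.11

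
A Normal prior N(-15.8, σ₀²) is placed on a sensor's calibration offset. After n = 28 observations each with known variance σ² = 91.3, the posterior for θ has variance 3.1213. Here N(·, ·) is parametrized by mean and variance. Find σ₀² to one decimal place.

σ₀² = 73.0

For the Normal–Normal model with known σ², precisions add: τ_n = τ₀ + n/σ².
So 1/σ₀² = 1/3.1213 − 28/91.3 = 0.320379 − 0.306681 = 0.013698.
Hence σ₀² = 1/0.013698 ≈ 73.0.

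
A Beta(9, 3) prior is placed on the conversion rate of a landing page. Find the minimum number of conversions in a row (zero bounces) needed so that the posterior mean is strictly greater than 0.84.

After k conversions and 0 bounces the posterior is Beta(9+k, 3), with mean (9+k)/(9+3+k).
Set (9+k)/(12+k) > 0.84 and solve: k > (0.84·12 − 9)/(1 − 0.84) = 6.750.
The smallest integer exceeding 6.750 is 7, and checking k=7: (16)/(19) = 0.8421 > 0.84.

k = 7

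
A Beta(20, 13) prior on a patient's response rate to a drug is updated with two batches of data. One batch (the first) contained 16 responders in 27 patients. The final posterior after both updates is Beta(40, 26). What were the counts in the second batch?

4 responders and 2 non-responders

Sequential conjugate updates are equivalent to a single update on the pooled data, so total successes = posterior α − prior α and total failures = posterior β − prior β.
Total across both batches: 40−20=20 responders, 26−13=13 non-responders.
Subtract the first batch: 20−16=4 responders and 13−11=2 non-responders.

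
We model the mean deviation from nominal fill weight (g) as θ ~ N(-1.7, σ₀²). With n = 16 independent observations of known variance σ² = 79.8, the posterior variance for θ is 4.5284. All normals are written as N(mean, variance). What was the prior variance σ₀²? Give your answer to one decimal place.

For the Normal–Normal model with known σ², precisions add: τ_n = τ₀ + n/σ².
So 1/σ₀² = 1/4.5284 − 16/79.8 = 0.220829 − 0.200501 = 0.020328.
Hence σ₀² = 1/0.020328 ≈ 49.2.

σ₀² = 49.2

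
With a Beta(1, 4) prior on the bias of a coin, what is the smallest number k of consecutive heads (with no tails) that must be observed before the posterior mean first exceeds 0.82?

After k heads and 0 tails the posterior is Beta(1+k, 4), with mean (1+k)/(1+4+k).
Set (1+k)/(5+k) > 0.82 and solve: k > (0.82·5 − 1)/(1 − 0.82) = 17.222.
The smallest integer exceeding 17.222 is 18, and checking k=18: (19)/(23) = 0.8261 > 0.82.

k = 18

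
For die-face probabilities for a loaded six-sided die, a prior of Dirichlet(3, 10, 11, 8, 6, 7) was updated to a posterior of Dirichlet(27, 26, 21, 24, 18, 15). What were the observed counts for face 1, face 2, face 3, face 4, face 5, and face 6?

For a Dirichlet(α) prior with multinomial counts c, the posterior is Dirichlet(α + c) componentwise.
Counts are posterior − prior componentwise: 27−3=24, 26−10=16, 21−11=10, 24−8=16, 18−6=12, 15−7=8.

counts (24, 16, 10, 16, 12, 8)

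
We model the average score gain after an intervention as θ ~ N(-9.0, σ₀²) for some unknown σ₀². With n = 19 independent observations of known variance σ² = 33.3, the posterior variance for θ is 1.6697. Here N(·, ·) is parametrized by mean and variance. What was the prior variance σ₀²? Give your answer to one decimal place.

For the Normal–Normal model with known σ², precisions add: τ_n = τ₀ + n/σ².
So 1/σ₀² = 1/1.6697 − 19/33.3 = 0.598910 − 0.570571 = 0.028339.
Hence σ₀² = 1/0.028339 ≈ 35.3.

σ₀² = 35.3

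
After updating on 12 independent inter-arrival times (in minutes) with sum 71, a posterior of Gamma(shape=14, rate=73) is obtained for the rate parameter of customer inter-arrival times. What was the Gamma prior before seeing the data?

Gamma(shape=2, rate=2)

For an exponential likelihood with a Gamma(α, β) prior on the rate, n observations with total T give posterior Gamma(α+n, β+T).
So α = 14 − 12 = 2 and β = 73 − 71 = 2.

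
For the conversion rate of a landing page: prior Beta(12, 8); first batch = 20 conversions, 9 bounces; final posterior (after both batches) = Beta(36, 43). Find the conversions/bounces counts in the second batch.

4 conversions and 26 bounces

Sequential conjugate updates are equivalent to a single update on the pooled data, so total successes = posterior α − prior α and total failures = posterior β − prior β.
Total across both batches: 36−12=24 conversions, 43−8=35 bounces.
Subtract the first batch: 24−20=4 conversions and 35−9=26 bounces.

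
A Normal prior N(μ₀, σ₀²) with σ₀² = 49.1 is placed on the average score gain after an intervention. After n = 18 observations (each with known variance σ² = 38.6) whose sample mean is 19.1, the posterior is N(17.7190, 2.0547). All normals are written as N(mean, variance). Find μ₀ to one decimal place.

μ₀ = -13.9

With known observation variance, the Normal–Normal posterior has precision τ_n = τ₀ + n/σ² and mean μ_n = (τ₀μ₀ + (n/σ²)x̄)/τ_n.
Here τ₀ = 1/49.1 = 0.020367 and τ_data = 18/38.6 = 0.466321, so τ_n = 0.486688.
Rearranging for μ₀: μ₀ = (μ_n·τ_n − τ_data·x̄)/τ₀ = (17.7190·0.486688 − 0.466321·19.1) / 0.020367 = -0.283106/0.020367 ≈ -13.9.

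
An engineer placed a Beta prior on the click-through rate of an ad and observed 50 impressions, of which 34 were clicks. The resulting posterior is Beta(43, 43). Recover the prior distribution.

Under Beta–binomial conjugacy the posterior parameters are (a+s, b+f).
Subtract the data counts: 43−34=9, 43−16=27.

Beta(9, 27)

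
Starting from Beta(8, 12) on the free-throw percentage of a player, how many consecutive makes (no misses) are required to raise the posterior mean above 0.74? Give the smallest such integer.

After k makes and 0 misses the posterior is Beta(8+k, 12), with mean (8+k)/(8+12+k).
Set (8+k)/(20+k) > 0.74 and solve: k > (0.74·20 − 8)/(1 − 0.74) = 26.154.
The smallest integer exceeding 26.154 is 27, and checking k=27: (35)/(47) = 0.7447 > 0.74.

k = 27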